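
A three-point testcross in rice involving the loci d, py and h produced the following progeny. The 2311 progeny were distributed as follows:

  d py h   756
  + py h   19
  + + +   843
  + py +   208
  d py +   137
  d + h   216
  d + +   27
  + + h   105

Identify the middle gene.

The two most frequent reciprocal classes, d py h and + + +, are the parental types, so the F1 was d py h / + + +.
The two rarest classes, + py h and d + +, are the double crossovers. Comparing them with the parentals, only the d allele has switched, so d is the middle locus and the order is h – d – py.

d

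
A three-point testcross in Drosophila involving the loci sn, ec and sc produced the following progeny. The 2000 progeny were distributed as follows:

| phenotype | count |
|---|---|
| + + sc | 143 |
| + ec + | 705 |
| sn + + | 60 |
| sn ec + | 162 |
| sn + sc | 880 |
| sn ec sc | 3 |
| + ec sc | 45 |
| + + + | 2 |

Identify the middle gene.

ec

The two most frequent reciprocal classes, sn + sc and + ec +, are the parental types, so the F1 was sn + sc / + ec +.
The two rarest classes, sn ec sc and + + +, are the double crossovers. Comparing them with the parentals, only the ec allele has switched, so ec is the middle locus and the order is sn – ec – sc.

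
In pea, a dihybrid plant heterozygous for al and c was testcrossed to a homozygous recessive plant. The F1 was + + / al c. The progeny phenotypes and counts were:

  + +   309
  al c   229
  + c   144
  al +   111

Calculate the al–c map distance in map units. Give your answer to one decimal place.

32.2 map units

The recombinant classes are + c and al +: 144 + 111 = 255.
Recombination frequency = 255/793 = 0.3216 ≈ 32.2%, i.e. 32.2 map units.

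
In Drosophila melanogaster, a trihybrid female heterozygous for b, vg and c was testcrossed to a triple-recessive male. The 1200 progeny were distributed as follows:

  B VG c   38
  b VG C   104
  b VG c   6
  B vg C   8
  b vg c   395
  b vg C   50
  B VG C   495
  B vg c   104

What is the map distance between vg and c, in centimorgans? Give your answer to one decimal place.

The two most frequent reciprocal classes, b vg c and B VG C, are the parental types, so the F1 was b vg c / B VG C.
The two rarest classes, b VG c and B vg C, are the double crossovers. Comparing them with the parentals, only the vg allele has switched, so vg is the middle locus and the order is b – vg – c.
Crossovers in the vg–c interval produce the single-crossover classes b vg C and B VG c (50 + 38 = 88) plus the double crossovers (14).
RF(vg–c) = (88 + 14) / 1200 = 102/1200 = 0.0850 → 8.5 centimorgans.

8.5 centimorgans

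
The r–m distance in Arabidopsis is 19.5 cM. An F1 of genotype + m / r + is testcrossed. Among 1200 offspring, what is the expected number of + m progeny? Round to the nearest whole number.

483

A map distance of 19.5 cM corresponds to a recombination frequency of 0.195.
The F1 is + m / r +, so + m is a parental gamete class with expected frequency (1 − r)/2 = 0.805/2 = 0.4025.
Expected number = 0.4025 × 1200 = 483.00 ≈ 483.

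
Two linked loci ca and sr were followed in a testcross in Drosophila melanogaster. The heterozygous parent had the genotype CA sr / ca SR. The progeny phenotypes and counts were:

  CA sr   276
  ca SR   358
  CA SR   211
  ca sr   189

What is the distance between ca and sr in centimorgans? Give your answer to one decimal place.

38.7 centimorgans

The recombinant classes are CA SR and ca sr: 211 + 189 = 400.
Recombination frequency = 400/1034 = 0.3868 ≈ 38.7%, i.e. 38.7 centimorgans.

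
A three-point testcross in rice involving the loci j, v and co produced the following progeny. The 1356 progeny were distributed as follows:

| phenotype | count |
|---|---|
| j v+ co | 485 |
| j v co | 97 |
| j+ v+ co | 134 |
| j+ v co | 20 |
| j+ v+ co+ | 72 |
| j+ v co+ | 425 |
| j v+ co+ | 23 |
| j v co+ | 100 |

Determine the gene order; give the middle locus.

The two most frequent reciprocal classes, j v+ co and j+ v co+, are the parental types, so the F1 was j v+ co / j+ v co+.
The two rarest classes, j v+ co+ and j+ v co, are the double crossovers. Comparing them with the parentals, only the co allele has switched, so co is the middle locus and the order is v – co – j.

co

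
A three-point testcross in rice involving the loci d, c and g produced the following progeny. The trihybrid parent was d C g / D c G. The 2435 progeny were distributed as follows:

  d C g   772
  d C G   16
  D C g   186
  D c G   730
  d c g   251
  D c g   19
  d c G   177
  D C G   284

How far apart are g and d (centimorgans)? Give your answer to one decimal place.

16.3 centimorgans

The two rarest classes, d C G and D c g, are the double crossovers. Comparing them with the parentals, only the g allele has switched, so g is the middle locus and the order is c – g – d.
Crossovers in the g–d interval produce the single-crossover classes D C g and d c G (186 + 177 = 363) plus the double crossovers (35).
RF(g–d) = (363 + 35) / 2435 = 398/2435 = 0.1634 → 16.3 centimorgans.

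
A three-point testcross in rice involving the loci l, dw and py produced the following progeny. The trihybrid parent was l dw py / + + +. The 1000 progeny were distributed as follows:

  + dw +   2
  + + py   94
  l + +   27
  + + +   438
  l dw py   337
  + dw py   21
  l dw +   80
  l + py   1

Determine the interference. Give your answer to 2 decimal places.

The two rarest classes, l + py and + dw +, are the double crossovers. Comparing them with the parentals, only the dw allele has switched, so dw is the middle locus and the order is py – dw – l.
py–dw: (174 + 3)/1000 = 0.1770; dw–l: (48 + 3)/1000 = 0.0510.
Expected DCO frequency = 0.1770 × 0.0510 ≈ 0.00903; observed = 3/1000 ≈ 0.00300.
Coefficient of coincidence = 0.00300/0.00903 ≈ 0.33; interference = 1 − 0.33 = 0.67.

0.67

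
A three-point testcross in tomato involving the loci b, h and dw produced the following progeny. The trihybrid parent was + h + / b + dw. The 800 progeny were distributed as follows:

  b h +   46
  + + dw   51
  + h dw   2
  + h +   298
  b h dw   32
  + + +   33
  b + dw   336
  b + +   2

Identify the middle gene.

dw

The two rarest classes, + h dw and b + +, are the double crossovers. Comparing them with the parentals, only the dw allele has switched, so dw is the middle locus and the order is b – dw – h.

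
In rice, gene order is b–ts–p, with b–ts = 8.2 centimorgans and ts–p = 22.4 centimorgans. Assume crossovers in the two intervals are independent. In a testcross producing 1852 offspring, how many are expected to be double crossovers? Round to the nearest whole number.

Map distances give recombination frequencies of 0.082 and 0.224 for the two intervals.
With no interference, expected double-crossover frequency = 0.082 × 0.224 = 0.01837.
Expected number = 0.01837 × 1852 = 34.02 ≈ 34.

34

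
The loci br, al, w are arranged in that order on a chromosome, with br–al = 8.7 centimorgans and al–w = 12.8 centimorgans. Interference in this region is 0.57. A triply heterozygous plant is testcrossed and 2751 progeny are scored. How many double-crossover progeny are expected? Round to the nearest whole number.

Map distances give recombination frequencies of 0.087 and 0.128 for the two intervals.
With interference 0.57 (so coincidence = 0.43), expected double-crossover frequency = 0.087 × 0.128 × 0.43 = 0.00479.
Expected number = 0.00479 × 2751 = 13.17 ≈ 13.

13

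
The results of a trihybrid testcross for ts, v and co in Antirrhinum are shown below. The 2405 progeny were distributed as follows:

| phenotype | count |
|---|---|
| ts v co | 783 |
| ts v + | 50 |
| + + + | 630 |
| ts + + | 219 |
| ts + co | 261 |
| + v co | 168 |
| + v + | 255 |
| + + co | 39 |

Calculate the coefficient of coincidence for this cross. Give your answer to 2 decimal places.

0.74

The two most frequent reciprocal classes, ts v co and + + +, are the parental types, so the F1 was ts v co / + + +.
The two rarest classes, ts v + and + + co, are the double crossovers. Comparing them with the parentals, only the co allele has switched, so co is the middle locus and the order is ts – co – v.
ts–co: (387 + 89)/2405 = 0.1979; co–v: (516 + 89)/2405 = 0.2516.
Expected DCO frequency = 0.1979 × 0.2516 ≈ 0.04979; observed = 89/2405 ≈ 0.03701.
Coefficient of coincidence = 0.03701/0.04979 ≈ 0.74.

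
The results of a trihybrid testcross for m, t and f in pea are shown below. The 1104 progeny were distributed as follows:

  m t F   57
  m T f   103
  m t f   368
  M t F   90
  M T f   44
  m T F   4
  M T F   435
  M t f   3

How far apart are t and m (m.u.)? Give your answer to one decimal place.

18.1 m.u.

The two most frequent reciprocal classes, M T F and m t f, are the parental types, so the F1 was M T F / m t f.
The two rarest classes, m T F and M t f, are the double crossovers. Comparing them with the parentals, only the m allele has switched, so m is the middle locus and the order is t – m – f.
Crossovers in the t–m interval produce the single-crossover classes M t F and m T f (90 + 103 = 193) plus the double crossovers (7).
RF(t–m) = (193 + 7) / 1104 = 200/1104 = 0.1812 → 18.1 m.u.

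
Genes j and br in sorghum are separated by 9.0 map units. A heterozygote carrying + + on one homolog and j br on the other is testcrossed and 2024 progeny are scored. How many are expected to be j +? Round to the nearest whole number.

A map distance of 9.0 map units corresponds to a recombination frequency of 0.090.
The F1 is + + / j br, so j + is a recombinant gamete class with expected frequency r/2 = 0.090/2 = 0.0450.
Expected number = 0.0450 × 2024 = 91.08 ≈ 91.

91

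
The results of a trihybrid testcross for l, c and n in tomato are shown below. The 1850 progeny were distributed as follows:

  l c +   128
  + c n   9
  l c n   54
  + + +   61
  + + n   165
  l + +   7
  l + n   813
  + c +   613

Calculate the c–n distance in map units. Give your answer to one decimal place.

The two most frequent reciprocal classes, + c + and l + n, are the parental types, so the F1 was + c + / l + n.
The two rarest classes, + c n and l + +, are the double crossovers. Comparing them with the parentals, only the n allele has switched, so n is the middle locus and the order is c – n – l.
Crossovers in the c–n interval produce the single-crossover classes + + + and l c n (61 + 54 = 115) plus the double crossovers (16).
RF(c–n) = (115 + 16) / 1850 = 131/1850 = 0.0708 → 7.1 map units.

7.1 map units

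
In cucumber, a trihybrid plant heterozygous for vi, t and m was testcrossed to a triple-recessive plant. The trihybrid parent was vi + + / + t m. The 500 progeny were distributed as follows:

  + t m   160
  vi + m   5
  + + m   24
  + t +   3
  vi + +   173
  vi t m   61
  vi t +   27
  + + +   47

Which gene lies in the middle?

The two rarest classes, vi + m and + t +, are the double crossovers. Comparing them with the parentals, only the m allele has switched, so m is the middle locus and the order is vi – m – t.

m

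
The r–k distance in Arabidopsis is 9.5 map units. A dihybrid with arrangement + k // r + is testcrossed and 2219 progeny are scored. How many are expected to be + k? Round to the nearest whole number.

A map distance of 9.5 map units corresponds to a recombination frequency of 0.095.
The F1 is + k / r +, so + k is a parental gamete class with expected frequency (1 − r)/2 = 0.905/2 = 0.4525.
Expected number = 0.4525 × 2219 = 1004.10 ≈ 1004.

1004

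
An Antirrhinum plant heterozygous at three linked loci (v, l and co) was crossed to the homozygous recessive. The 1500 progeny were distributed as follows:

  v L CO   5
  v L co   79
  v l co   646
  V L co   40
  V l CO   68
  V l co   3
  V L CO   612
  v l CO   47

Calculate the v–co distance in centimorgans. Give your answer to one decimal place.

6.3 centimorgans

The two most frequent reciprocal classes, v l co and V L CO, are the parental types, so the F1 was v l co / V L CO.
The two rarest classes, V l co and v L CO, are the double crossovers. Comparing them with the parentals, only the v allele has switched, so v is the middle locus and the order is co – v – l.
Crossovers in the co–v interval produce the single-crossover classes v l CO and V L co (47 + 40 = 87) plus the double crossovers (8).
RF(co–v) = (87 + 8) / 1500 = 95/1500 = 0.0633 → 6.3 centimorgans.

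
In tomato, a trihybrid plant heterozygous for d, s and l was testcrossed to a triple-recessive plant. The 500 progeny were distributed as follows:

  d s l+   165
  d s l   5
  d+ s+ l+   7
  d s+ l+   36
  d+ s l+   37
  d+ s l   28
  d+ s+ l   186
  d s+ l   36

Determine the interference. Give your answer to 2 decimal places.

0.07

The two most frequent reciprocal classes, d+ s+ l and d s l+, are the parental types, so the F1 was d+ s+ l / d s l+.
The two rarest classes, d+ s+ l+ and d s l, are the double crossovers. Comparing them with the parentals, only the l allele has switched, so l is the middle locus and the order is s – l – d.
s–l: (64 + 12)/500 = 0.1520; l–d: (73 + 12)/500 = 0.1700.
Expected DCO frequency = 0.1520 × 0.1700 ≈ 0.02584; observed = 12/500 ≈ 0.02400.
Coefficient of coincidence = 0.02400/0.02584 ≈ 0.93; interference = 1 − 0.93 = 0.07.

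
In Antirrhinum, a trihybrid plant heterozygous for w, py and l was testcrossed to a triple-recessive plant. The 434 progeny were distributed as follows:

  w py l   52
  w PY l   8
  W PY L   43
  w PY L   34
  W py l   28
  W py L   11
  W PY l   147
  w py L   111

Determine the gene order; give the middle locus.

w

The two most frequent reciprocal classes, W PY l and w py L, are the parental types, so the F1 was W PY l / w py L.
The two rarest classes, w PY l and W py L, are the double crossovers. Comparing them with the parentals, only the w allele has switched, so w is the middle locus and the order is l – w – py.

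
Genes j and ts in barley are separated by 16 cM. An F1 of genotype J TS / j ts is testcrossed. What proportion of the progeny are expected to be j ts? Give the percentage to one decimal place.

42.0%

A map distance of 16 cM corresponds to a recombination frequency of 0.160.
The F1 is J TS / j ts, so j ts is a parental gamete class with expected frequency (1 − r)/2 = 0.840/2 = 0.4200.
That is 0.4200 = 42.0% of the progeny.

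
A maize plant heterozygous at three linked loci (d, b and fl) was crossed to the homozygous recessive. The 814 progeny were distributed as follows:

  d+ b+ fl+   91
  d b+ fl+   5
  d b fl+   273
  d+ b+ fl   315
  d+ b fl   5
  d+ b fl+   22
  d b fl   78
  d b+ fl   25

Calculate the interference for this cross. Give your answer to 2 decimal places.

The two most frequent reciprocal classes, d+ b+ fl and d b fl+, are the parental types, so the F1 was d+ b+ fl / d b fl+.
The two rarest classes, d+ b fl and d b+ fl+, are the double crossovers. Comparing them with the parentals, only the b allele has switched, so b is the middle locus and the order is d – b – fl.
d–b: (47 + 10)/814 = 0.0700; b–fl: (169 + 10)/814 = 0.2199.
Expected DCO frequency = 0.0700 × 0.2199 ≈ 0.01539; observed = 10/814 ≈ 0.01229.
Coefficient of coincidence = 0.01229/0.01539 ≈ 0.80; interference = 1 − 0.80 = 0.20.

0.20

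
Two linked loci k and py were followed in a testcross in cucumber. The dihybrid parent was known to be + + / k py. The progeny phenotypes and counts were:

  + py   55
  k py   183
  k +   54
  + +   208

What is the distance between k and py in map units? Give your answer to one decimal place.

The recombinant classes are + py and k +: 55 + 54 = 109.
Recombination frequency = 109/500 = 0.2180 ≈ 21.8%, i.e. 21.8 map units.

21.8 map units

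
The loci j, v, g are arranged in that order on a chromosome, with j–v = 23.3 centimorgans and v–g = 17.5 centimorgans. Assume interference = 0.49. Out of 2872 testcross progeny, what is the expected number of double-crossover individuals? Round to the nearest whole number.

Map distances give recombination frequencies of 0.233 and 0.175 for the two intervals.
With interference 0.49 (so coincidence = 0.51), expected double-crossover frequency = 0.233 × 0.175 × 0.51 = 0.02080.
Expected number = 0.02080 × 2872 = 59.72 ≈ 60.

60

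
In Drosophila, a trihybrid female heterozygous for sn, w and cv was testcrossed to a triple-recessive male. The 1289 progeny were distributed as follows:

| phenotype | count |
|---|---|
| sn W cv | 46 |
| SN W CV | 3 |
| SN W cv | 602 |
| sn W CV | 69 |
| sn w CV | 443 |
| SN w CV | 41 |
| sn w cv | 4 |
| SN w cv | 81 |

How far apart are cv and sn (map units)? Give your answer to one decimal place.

7.3 map units

The two most frequent reciprocal classes, SN W cv and sn w CV, are the parental types, so the F1 was SN W cv / sn w CV.
The two rarest classes, SN W CV and sn w cv, are the double crossovers. Comparing them with the parentals, only the cv allele has switched, so cv is the middle locus and the order is sn – cv – w.
Crossovers in the sn–cv interval produce the single-crossover classes sn W cv and SN w CV (46 + 41 = 87) plus the double crossovers (7).
RF(sn–cv) = (87 + 7) / 1289 = 94/1289 = 0.0729 → 7.3 map units.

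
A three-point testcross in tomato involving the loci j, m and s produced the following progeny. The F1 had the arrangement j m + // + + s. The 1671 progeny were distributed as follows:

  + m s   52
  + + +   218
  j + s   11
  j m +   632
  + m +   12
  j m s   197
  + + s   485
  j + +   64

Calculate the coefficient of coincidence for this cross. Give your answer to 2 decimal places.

0.63

The two rarest classes, + m + and j + s, are the double crossovers. Comparing them with the parentals, only the j allele has switched, so j is the middle locus and the order is m – j – s.
m–j: (116 + 23)/1671 = 0.0832; j–s: (415 + 23)/1671 = 0.2621.
Expected DCO frequency = 0.0832 × 0.2621 ≈ 0.02181; observed = 23/1671 ≈ 0.01376.
Coefficient of coincidence = 0.01376/0.02181 ≈ 0.63.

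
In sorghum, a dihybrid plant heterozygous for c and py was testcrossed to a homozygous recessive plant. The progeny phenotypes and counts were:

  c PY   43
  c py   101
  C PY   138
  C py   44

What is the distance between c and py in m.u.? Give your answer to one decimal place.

26.7 m.u.

The two most frequent classes, C PY (138) and c py (101), are the parental types, so the F1 was C PY / c py.
The recombinant classes are C py and c PY: 44 + 43 = 87.
Recombination frequency = 87/326 = 0.2669 ≈ 26.7%, i.e. 26.7 m.u.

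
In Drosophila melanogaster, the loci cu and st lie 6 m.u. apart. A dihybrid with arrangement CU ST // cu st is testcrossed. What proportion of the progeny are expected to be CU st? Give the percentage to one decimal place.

A map distance of 6 m.u. corresponds to a recombination frequency of 0.060.
The F1 is CU ST / cu st, so CU st is a recombinant gamete class with expected frequency r/2 = 0.060/2 = 0.0300.
That is 0.0300 = 3.0% of the progeny.

3.0%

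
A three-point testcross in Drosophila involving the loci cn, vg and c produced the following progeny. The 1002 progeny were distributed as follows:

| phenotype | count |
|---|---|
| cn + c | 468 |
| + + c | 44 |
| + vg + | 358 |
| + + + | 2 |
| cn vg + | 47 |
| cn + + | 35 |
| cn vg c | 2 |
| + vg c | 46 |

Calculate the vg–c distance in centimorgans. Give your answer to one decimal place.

The two most frequent reciprocal classes, + vg + and cn + c, are the parental types, so the F1 was + vg + / cn + c.
The two rarest classes, + + + and cn vg c, are the double crossovers. Comparing them with the parentals, only the vg allele has switched, so vg is the middle locus and the order is c – vg – cn.
Crossovers in the c–vg interval produce the single-crossover classes + vg c and cn + + (46 + 35 = 81) plus the double crossovers (4).
RF(c–vg) = (81 + 4) / 1002 = 85/1002 = 0.0848 → 8.5 centimorgans.

8.5 centimorgans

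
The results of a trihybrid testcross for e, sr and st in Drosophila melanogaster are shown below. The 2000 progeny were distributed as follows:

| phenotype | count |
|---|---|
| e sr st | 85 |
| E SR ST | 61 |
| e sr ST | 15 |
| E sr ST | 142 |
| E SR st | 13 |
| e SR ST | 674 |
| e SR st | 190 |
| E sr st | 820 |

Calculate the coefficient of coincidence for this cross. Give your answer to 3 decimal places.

0.894

The two most frequent reciprocal classes, e SR ST and E sr st, are the parental types, so the F1 was e SR ST / E sr st.
The two rarest classes, e sr ST and E SR st, are the double crossovers. Comparing them with the parentals, only the sr allele has switched, so sr is the middle locus and the order is e – sr – st.
e–sr: (146 + 28)/2000 = 0.0870; sr–st: (332 + 28)/2000 = 0.1800.
Expected DCO frequency = 0.0870 × 0.1800 ≈ 0.01566; observed = 28/2000 ≈ 0.01400.
Coefficient of coincidence = 0.01400/0.01566 ≈ 0.894.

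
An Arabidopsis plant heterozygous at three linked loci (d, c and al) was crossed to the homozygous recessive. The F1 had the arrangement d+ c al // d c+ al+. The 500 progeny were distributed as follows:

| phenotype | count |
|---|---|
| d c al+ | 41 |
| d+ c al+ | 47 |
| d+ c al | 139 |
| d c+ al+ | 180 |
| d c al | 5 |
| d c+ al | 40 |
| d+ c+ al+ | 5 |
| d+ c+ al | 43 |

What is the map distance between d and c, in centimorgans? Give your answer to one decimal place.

18.8 centimorgans

The two rarest classes, d c al and d+ c+ al+, are the double crossovers. Comparing them with the parentals, only the d allele has switched, so d is the middle locus and the order is c – d – al.
Crossovers in the c–d interval produce the single-crossover classes d+ c+ al and d c al+ (43 + 41 = 84) plus the double crossovers (10).
RF(c–d) = (84 + 10) / 500 = 94/500 = 0.1880 → 18.8 centimorgans.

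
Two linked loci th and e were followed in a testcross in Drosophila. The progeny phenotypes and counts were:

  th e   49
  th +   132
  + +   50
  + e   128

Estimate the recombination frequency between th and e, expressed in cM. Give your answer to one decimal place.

27.6 cM

The two most frequent classes, + e (128) and th + (132), are the parental types, so the F1 was + e / th +.
The recombinant classes are + + and th e: 50 + 49 = 99.
Recombination frequency = 99/359 = 0.2758 ≈ 27.6%, i.e. 27.6 cM.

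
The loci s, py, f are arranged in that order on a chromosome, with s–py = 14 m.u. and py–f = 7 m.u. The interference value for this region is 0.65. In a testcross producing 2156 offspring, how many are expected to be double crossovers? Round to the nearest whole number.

7

Map distances give recombination frequencies of 0.140 and 0.070 for the two intervals.
With interference 0.65 (so coincidence = 0.35), expected double-crossover frequency = 0.140 × 0.070 × 0.35 = 0.00343.
Expected number = 0.00343 × 2156 = 7.40 ≈ 7.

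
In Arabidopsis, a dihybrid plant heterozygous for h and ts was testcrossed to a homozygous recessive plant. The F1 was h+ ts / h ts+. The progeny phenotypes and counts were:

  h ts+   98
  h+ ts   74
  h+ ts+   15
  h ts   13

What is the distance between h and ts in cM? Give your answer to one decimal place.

The recombinant classes are h+ ts+ and h ts: 15 + 13 = 28.
Recombination frequency = 28/200 = 0.1400 ≈ 14.0%, i.e. 14.0 cM.

14.0 cM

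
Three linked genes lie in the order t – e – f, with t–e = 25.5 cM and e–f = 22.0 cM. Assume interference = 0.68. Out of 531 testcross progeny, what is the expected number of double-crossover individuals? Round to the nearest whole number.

10

Map distances give recombination frequencies of 0.255 and 0.220 for the two intervals.
With interference 0.68 (so coincidence = 0.32), expected double-crossover frequency = 0.255 × 0.220 × 0.32 = 0.01795.
Expected number = 0.01795 × 531 = 9.53 ≈ 10.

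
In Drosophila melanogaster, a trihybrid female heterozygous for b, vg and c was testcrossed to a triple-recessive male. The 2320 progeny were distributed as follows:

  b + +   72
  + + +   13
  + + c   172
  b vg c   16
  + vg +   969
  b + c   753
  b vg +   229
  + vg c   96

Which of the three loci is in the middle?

The two most frequent reciprocal classes, b + c and + vg +, are the parental types, so the F1 was b + c / + vg +.
The two rarest classes, b vg c and + + +, are the double crossovers. Comparing them with the parentals, only the vg allele has switched, so vg is the middle locus and the order is c – vg – b.

vg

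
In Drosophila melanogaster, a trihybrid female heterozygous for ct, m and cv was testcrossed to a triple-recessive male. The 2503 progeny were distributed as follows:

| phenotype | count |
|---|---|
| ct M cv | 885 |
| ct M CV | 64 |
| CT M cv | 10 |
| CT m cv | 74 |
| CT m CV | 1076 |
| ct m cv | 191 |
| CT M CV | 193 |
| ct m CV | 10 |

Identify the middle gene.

The two most frequent reciprocal classes, CT m CV and ct M cv, are the parental types, so the F1 was CT m CV / ct M cv.
The two rarest classes, ct m CV and CT M cv, are the double crossovers. Comparing them with the parentals, only the ct allele has switched, so ct is the middle locus and the order is m – ct – cv.

ct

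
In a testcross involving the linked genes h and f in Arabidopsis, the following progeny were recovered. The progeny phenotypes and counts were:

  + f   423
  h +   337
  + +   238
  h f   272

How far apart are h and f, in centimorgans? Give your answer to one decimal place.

The two most frequent classes, + f (423) and h + (337), are the parental types, so the F1 was + f / h +.
The recombinant classes are + + and h f: 238 + 272 = 510.
Recombination frequency = 510/1270 = 0.4016 ≈ 40.2%, i.e. 40.2 centimorgans.

40.2 centimorgans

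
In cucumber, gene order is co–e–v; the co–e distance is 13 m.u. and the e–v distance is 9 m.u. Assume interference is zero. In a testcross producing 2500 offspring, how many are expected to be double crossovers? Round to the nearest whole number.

Map distances give recombination frequencies of 0.130 and 0.090 for the two intervals.
With no interference, expected double-crossover frequency = 0.130 × 0.090 = 0.01170.
Expected number = 0.01170 × 2500 = 29.25 ≈ 29.

29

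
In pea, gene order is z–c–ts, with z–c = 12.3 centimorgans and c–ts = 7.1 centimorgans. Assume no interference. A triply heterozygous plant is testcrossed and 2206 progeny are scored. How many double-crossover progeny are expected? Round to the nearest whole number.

Map distances give recombination frequencies of 0.123 and 0.071 for the two intervals.
With no interference, expected double-crossover frequency = 0.123 × 0.071 = 0.00873.
Expected number = 0.00873 × 2206 = 19.26 ≈ 19.

19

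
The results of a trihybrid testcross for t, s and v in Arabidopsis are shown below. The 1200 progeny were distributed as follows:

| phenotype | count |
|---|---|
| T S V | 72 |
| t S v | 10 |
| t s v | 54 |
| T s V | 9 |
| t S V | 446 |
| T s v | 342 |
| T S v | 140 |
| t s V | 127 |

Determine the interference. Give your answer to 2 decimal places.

The two most frequent reciprocal classes, t S V and T s v, are the parental types, so the F1 was t S V / T s v.
The two rarest classes, t S v and T s V, are the double crossovers. Comparing them with the parentals, only the v allele has switched, so v is the middle locus and the order is t – v – s.
t–v: (126 + 19)/1200 = 0.1208; v–s: (267 + 19)/1200 = 0.2383.
Expected DCO frequency = 0.1208 × 0.2383 ≈ 0.02879; observed = 19/1200 ≈ 0.01583.
Coefficient of coincidence = 0.01583/0.02879 ≈ 0.55; interference = 1 − 0.55 = 0.45.

0.45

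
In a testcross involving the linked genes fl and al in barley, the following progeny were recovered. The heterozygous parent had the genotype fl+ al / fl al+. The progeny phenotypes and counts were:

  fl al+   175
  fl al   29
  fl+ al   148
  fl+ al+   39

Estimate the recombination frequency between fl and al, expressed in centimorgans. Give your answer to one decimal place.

17.4 centimorgans

The recombinant classes are fl+ al+ and fl al: 39 + 29 = 68.
Recombination frequency = 68/391 = 0.1739 ≈ 17.4%, i.e. 17.4 centimorgans.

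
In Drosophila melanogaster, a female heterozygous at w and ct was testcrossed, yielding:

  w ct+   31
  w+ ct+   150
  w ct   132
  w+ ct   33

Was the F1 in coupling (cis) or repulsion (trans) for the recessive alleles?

The two most frequent classes are w+ ct+ (150) and w ct (132); these are the parental (non-recombinant) types.
So the F1 carried w+ ct+ on one chromosome and w ct on the other — the recessive alleles are on the same chromosome (cis / coupling).

cis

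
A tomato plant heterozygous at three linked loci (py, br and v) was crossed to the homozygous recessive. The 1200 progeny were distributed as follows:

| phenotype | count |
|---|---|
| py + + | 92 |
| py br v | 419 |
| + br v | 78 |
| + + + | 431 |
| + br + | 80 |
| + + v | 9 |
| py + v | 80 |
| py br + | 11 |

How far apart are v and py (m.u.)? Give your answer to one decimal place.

15.8 m.u.

The two most frequent reciprocal classes, + + + and py br v, are the parental types, so the F1 was + + + / py br v.
The two rarest classes, + + v and py br +, are the double crossovers. Comparing them with the parentals, only the v allele has switched, so v is the middle locus and the order is br – v – py.
Crossovers in the v–py interval produce the single-crossover classes py + + and + br v (92 + 78 = 170) plus the double crossovers (20).
RF(v–py) = (170 + 20) / 1200 = 190/1200 = 0.1583 → 15.8 m.u.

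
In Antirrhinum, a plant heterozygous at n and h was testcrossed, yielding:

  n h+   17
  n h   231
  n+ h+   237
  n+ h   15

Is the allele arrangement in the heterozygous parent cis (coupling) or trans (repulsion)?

cis

The two most frequent classes are n+ h+ (237) and n h (231); these are the parental (non-recombinant) types.
So the F1 carried n+ h+ on one chromosome and n h on the other — the recessive alleles are on the same chromosome (cis / coupling).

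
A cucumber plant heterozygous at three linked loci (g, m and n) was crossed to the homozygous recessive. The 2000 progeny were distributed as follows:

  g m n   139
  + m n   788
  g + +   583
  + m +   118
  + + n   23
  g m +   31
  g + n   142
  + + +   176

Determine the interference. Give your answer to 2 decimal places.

0.07

The two most frequent reciprocal classes, + m n and g + +, are the parental types, so the F1 was + m n / g + +.
The two rarest classes, + + n and g m +, are the double crossovers. Comparing them with the parentals, only the m allele has switched, so m is the middle locus and the order is g – m – n.
g–m: (315 + 54)/2000 = 0.1845; m–n: (260 + 54)/2000 = 0.1570.
Expected DCO frequency = 0.1845 × 0.1570 ≈ 0.02897; observed = 54/2000 ≈ 0.02700.
Coefficient of coincidence = 0.02700/0.02897 ≈ 0.93; interference = 1 − 0.93 = 0.07.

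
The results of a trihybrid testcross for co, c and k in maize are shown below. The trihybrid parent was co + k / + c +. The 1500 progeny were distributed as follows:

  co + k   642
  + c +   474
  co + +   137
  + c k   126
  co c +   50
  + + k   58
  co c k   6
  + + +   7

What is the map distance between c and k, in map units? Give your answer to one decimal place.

18.4 map units

The two rarest classes, co c k and + + +, are the double crossovers. Comparing them with the parentals, only the c allele has switched, so c is the middle locus and the order is co – c – k.
Crossovers in the c–k interval produce the single-crossover classes co + + and + c k (137 + 126 = 263) plus the double crossovers (13).
RF(c–k) = (263 + 13) / 1500 = 276/1500 = 0.1840 → 18.4 map units.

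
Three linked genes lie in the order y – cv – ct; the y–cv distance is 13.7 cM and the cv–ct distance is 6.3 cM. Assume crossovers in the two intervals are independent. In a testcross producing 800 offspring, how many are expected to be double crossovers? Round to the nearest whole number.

7

Map distances give recombination frequencies of 0.137 and 0.063 for the two intervals.
With no interference, expected double-crossover frequency = 0.137 × 0.063 = 0.00863.
Expected number = 0.00863 × 800 = 6.90 ≈ 7.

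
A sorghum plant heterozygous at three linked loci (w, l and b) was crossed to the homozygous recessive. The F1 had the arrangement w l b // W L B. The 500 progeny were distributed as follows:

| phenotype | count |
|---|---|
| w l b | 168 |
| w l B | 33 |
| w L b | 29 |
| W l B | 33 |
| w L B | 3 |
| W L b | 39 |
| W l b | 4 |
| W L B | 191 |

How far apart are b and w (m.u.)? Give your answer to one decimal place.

The two rarest classes, W l b and w L B, are the double crossovers. Comparing them with the parentals, only the w allele has switched, so w is the middle locus and the order is b – w – l.
Crossovers in the b–w interval produce the single-crossover classes w l B and W L b (33 + 39 = 72) plus the double crossovers (7).
RF(b–w) = (72 + 7) / 500 = 79/500 = 0.1580 → 15.8 m.u.

15.8 m.u.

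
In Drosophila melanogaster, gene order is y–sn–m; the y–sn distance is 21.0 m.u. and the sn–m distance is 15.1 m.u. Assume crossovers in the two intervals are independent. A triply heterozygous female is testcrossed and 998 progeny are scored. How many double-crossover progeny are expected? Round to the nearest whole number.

Map distances give recombination frequencies of 0.210 and 0.151 for the two intervals.
With no interference, expected double-crossover frequency = 0.210 × 0.151 = 0.03171.
Expected number = 0.03171 × 998 = 31.65 ≈ 32.

32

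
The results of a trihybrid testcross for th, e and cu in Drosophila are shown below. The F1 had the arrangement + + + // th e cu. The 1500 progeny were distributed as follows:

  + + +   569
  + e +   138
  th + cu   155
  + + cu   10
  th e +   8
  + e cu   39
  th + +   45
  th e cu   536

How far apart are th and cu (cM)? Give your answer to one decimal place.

6.8 cM

The two rarest classes, + + cu and th e +, are the double crossovers. Comparing them with the parentals, only the cu allele has switched, so cu is the middle locus and the order is e – cu – th.
Crossovers in the cu–th interval produce the single-crossover classes th + + and + e cu (45 + 39 = 84) plus the double crossovers (18).
RF(cu–th) = (84 + 18) / 1500 = 102/1500 = 0.0680 → 6.8 cM.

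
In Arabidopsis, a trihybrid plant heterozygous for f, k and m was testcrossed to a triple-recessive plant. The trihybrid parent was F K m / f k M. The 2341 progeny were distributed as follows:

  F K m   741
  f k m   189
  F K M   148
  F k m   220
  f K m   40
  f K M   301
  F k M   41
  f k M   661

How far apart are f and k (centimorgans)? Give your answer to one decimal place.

The two rarest classes, f K m and F k M, are the double crossovers. Comparing them with the parentals, only the f allele has switched, so f is the middle locus and the order is k – f – m.
Crossovers in the k–f interval produce the single-crossover classes F k m and f K M (220 + 301 = 521) plus the double crossovers (81).
RF(k–f) = (521 + 81) / 2341 = 602/2341 = 0.2572 → 25.7 centimorgans.

25.7 centimorgans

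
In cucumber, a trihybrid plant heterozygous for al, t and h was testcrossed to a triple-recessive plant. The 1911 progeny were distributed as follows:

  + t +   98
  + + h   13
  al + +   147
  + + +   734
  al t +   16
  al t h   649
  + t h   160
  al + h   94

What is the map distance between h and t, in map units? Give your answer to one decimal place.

The two most frequent reciprocal classes, + + + and al t h, are the parental types, so the F1 was + + + / al t h.
The two rarest classes, + + h and al t +, are the double crossovers. Comparing them with the parentals, only the h allele has switched, so h is the middle locus and the order is t – h – al.
Crossovers in the t–h interval produce the single-crossover classes + t + and al + h (98 + 94 = 192) plus the double crossovers (29).
RF(t–h) = (192 + 29) / 1911 = 221/1911 = 0.1156 → 11.6 map units.

11.6 map units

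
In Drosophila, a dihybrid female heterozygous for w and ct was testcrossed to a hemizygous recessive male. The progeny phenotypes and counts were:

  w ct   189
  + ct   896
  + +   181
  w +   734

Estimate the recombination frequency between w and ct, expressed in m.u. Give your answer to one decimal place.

The two most frequent classes, + ct (896) and w + (734), are the parental types, so the F1 was + ct / w +.
The recombinant classes are + + and w ct: 181 + 189 = 370.
Recombination frequency = 370/2000 = 0.1850 ≈ 18.5%, i.e. 18.5 m.u.

18.5 m.u.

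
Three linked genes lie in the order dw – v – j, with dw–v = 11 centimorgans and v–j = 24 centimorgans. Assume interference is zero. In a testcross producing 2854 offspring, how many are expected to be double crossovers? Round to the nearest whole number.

75

Map distances give recombination frequencies of 0.110 and 0.240 for the two intervals.
With no interference, expected double-crossover frequency = 0.110 × 0.240 = 0.02640.
Expected number = 0.02640 × 2854 = 75.35 ≈ 75.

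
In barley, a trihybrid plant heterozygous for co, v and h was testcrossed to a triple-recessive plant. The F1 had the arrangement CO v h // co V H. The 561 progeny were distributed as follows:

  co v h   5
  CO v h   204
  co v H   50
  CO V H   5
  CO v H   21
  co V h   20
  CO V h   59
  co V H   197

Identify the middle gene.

The two rarest classes, co v h and CO V H, are the double crossovers. Comparing them with the parentals, only the co allele has switched, so co is the middle locus and the order is h – co – v.

co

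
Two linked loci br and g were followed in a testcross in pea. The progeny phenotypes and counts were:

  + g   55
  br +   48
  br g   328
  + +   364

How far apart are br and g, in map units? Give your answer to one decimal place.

13.0 map units

The two most frequent classes, + + (364) and br g (328), are the parental types, so the F1 was + + / br g.
The recombinant classes are + g and br +: 55 + 48 = 103.
Recombination frequency = 103/795 = 0.1296 ≈ 13.0%, i.e. 13.0 map units.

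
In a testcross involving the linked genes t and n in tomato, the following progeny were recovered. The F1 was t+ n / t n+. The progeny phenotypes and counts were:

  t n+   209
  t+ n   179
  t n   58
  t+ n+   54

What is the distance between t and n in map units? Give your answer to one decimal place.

22.4 map units

The recombinant classes are t+ n+ and t n: 54 + 58 = 112.
Recombination frequency = 112/500 = 0.2240 ≈ 22.4%, i.e. 22.4 map units.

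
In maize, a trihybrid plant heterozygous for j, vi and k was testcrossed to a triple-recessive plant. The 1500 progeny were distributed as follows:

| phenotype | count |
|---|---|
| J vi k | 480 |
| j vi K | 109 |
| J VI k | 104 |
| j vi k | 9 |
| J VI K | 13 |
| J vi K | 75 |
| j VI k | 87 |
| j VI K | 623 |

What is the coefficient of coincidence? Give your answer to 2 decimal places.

The two most frequent reciprocal classes, j VI K and J vi k, are the parental types, so the F1 was j VI K / J vi k.
The two rarest classes, J VI K and j vi k, are the double crossovers. Comparing them with the parentals, only the j allele has switched, so j is the middle locus and the order is k – j – vi.
k–j: (162 + 22)/1500 = 0.1227; j–vi: (213 + 22)/1500 = 0.1567.
Expected DCO frequency = 0.1227 × 0.1567 ≈ 0.01923; observed = 22/1500 ≈ 0.01467.
Coefficient of coincidence = 0.01467/0.01923 ≈ 0.76.

0.76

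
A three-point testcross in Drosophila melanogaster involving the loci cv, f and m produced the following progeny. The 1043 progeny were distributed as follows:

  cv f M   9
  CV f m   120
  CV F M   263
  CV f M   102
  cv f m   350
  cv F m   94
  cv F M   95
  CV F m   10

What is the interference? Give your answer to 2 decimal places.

The two most frequent reciprocal classes, cv f m and CV F M, are the parental types, so the F1 was cv f m / CV F M.
The two rarest classes, cv f M and CV F m, are the double crossovers. Comparing them with the parentals, only the m allele has switched, so m is the middle locus and the order is f – m – cv.
f–m: (196 + 19)/1043 = 0.2061; m–cv: (215 + 19)/1043 = 0.2244.
Expected DCO frequency = 0.2061 × 0.2244 ≈ 0.04625; observed = 19/1043 ≈ 0.01822.
Coefficient of coincidence = 0.01822/0.04625 ≈ 0.39; interference = 1 − 0.39 = 0.61.

0.61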